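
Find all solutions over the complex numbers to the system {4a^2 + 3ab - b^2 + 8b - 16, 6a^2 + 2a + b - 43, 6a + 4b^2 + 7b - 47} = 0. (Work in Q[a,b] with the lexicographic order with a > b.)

Compute a lex Gröbner basis by Buchberger's algorithm.
f_1 = 4a^2 + 3ab - b^2 + 8b - 16, LT = a^2.
f_2 = 6a^2 + 2a + b - 43, LT = a^2.
f_3 = 6a + 4b^2 + 7b - 47, LT = a.

S(f_1,f_2): lcm = a^2. S = 3/4ab - 1/3a - 1/4b^2 + 11/6b + 19/6.
  reduce S modulo (f_1, f_2, f_3):
  remainder -1/2b^3 - 65/72b^2 + 583/72b + 5/9 ≠ 0; add h_4 = -1/2b^3 - 65/72b^2 + 583/72b + 5/9 to the basis.

S(f_1,f_3): lcm = a^2. S = -2/3ab^2 - 5/12ab + 47/6a - 1/4b^2 + 2b - 4.
  reduce S modulo (f_1, f_2, f_3, h_4):
  remainder -2528/729b^2 - 16943/2916b + 168085/2916 ≠ 0; add h_5 = -2528/729b^2 - 16943/2916b + 168085/2916 to the basis.

S(h_4,h_5): lcm = b^3. S = 11833/91008b^2 + 38941/91008b - 10/9.
  reduce S modulo (f_1, f_2, f_3, h_4, h_5):
  remainder 21476097/102252544b + 107380485/102252544 ≠ 0; add h_6 = 21476097/102252544b + 107380485/102252544 to the basis.

The other S-polynomials (S(f_2,f_3), S(f_1,h_4), S(f_2,h_4), S(f_3,h_4), S(f_1,h_5), S(f_2,h_5), S(f_3,h_5), S(f_1,h_6), S(f_2,h_6), S(f_3,h_6), S(h_4,h_6), S(h_5,h_6)) all reduce to 0 modulo the current basis, so we have a Gröbner basis.
Inter-reduce: drop elements whose leading term is divisible by another's, tail-reduce, and make monic.
Reduced Gröbner basis: {a + 3, b + 5}.

The lex basis is triangular: the last element involves only b. Solving b + 5 = 0 gives b ∈ {-5}; substituting each value into the earlier elements determines the remaining variables.
  b = -5: the earlier basis element becomes a + 3 = 0, giving a = -3 — point (-3, -5).

{(-3, -5)}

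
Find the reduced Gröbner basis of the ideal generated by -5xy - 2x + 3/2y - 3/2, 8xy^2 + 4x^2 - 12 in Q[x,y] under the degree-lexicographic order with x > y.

G = {y^3 - y^2 - 7/10x - 97/20y - 43/20, x^2 + 3/5y^2 + 8/25x - 21/25y - 69/25, xy + 2/5x - 3/10y + 3/10}

f_1 = -5xy - 2x + 3/2y - 3/2, LT = xy.
f_2 = 8xy^2 + 4x^2 - 12, LT = xy^2.

S(f_1,f_2): lcm = xy^2. S = -1/2x^2 + 2/5xy - 3/10y^2 + 3/10y + 3/2.
  leading term x^2: no divisor's leading term divides it; move -1/2x^2 to the remainder.
  leading term xy: subtract (-2/25)·f_1 from 2/5xy - 3/10y^2 + 3/10y + 3/2 → -3/10y^2 - 4/25x + 21/50y + 69/50
  leading term y^2: no divisor's leading term divides it; move -3/10y^2 to the remainder.
  leading term x: no divisor's leading term divides it; move -4/25x to the remainder.
  leading term y: no divisor's leading term divides it; move 21/50y to the remainder.
  leading term 1: no divisor's leading term divides it; move 69/50 to the remainder.
  remainder -1/2x^2 - 3/10y^2 - 4/25x + 21/50y + 69/50 ≠ 0; add g_3 = -1/2x^2 - 3/10y^2 - 4/25x + 21/50y + 69/50 to the basis.

S(f_1,g_3): lcm = x^2y. S = -3/5y^3 + 2/5x^2 - 31/50xy + 21/25y^2 + 3/10x + 69/25y.
  leading term y^3: no divisor's leading term divides it; move -3/5y^3 to the remainder.
  leading term x^2: subtract (-4/5)·g_3 from 2/5x^2 - 31/50xy + 21/25y^2 + 3/10x + 69/25y → -31/50xy + 3/5y^2 + 43/250x + 387/125y + 138/125
  leading term xy: subtract (31/250)·f_1 from -31/50xy + 3/5y^2 + 43/250x + 387/125y + 138/125 → 3/5y^2 + 21/50x + 291/100y + 129/100
  leading term y^2: no divisor's leading term divides it; move 3/5y^2 to the remainder.
  leading term x: no divisor's leading term divides it; move 21/50x to the remainder.
  leading term y: no divisor's leading term divides it; move 291/100y to the remainder.
  leading term 1: no divisor's leading term divides it; move 129/100 to the remainder.
  remainder -3/5y^3 + 3/5y^2 + 21/50x + 291/100y + 129/100 ≠ 0; add g_4 = -3/5y^3 + 3/5y^2 + 21/50x + 291/100y + 129/100 to the basis.

The other S-polynomials (S(f_2,g_3), S(f_1,g_4), S(f_2,g_4), S(g_3,g_4)) all reduce to 0 modulo the current basis, so we have a Gröbner basis.
Inter-reduce: drop elements whose leading term is divisible by another's, tail-reduce, and make monic.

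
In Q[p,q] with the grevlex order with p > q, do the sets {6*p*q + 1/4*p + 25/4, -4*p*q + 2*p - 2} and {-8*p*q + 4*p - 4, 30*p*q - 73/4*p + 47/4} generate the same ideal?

Since reduced Gröbner bases are canonical representatives of ideals under a given ordering, it suffices to compute and compare them.
Buchberger on the first generating set:
f_1 = 6*p*q + 1/4*p + 25/4, LT = p*q.
f_2 = -4*p*q + 2*p - 2, LT = p*q.

S(f_1,f_2): lcm = p*q. S = 13/24*p + 13/24.
  leading term p: no divisor's leading term divides it; move 13/24*p to the remainder.
  leading term 1: no divisor's leading term divides it; move 13/24 to the remainder.
  remainder 13/24*p + 13/24 ≠ 0; add g_3 = 13/24*p + 13/24 to the basis.

S(f_1,g_3): lcm = p*q. S = 1/24*p - q + 25/24.
  leading term p: subtract (1/13)·g_3 from 1/24*p - q + 25/24 → -q + 1
  leading term q: no divisor's leading term divides it; move -q to the remainder.
  leading term 1: no divisor's leading term divides it; move 1 to the remainder.
  remainder -q + 1 ≠ 0; add g_4 = -q + 1 to the basis.

S(f_2,g_3): lcm = p*q. S = -1/2*p - q + 1/2.
  leading term p: subtract (-12/13)·g_3 from -1/2*p - q + 1/2 → -q + 1
  leading term q: subtract (1)·g_4 from -q + 1 → 0
  remainder 0.

S(f_1,g_4): lcm = p*q. S = 25/24*p + 25/24.
  leading term p: subtract (25/13)·g_3 from 25/24*p + 25/24 → 0
  remainder 0.

S(f_2,g_4): lcm = p*q. S = 1/2*p + 1/2.
  leading term p: subtract (12/13)·g_3 from 1/2*p + 1/2 → 0
  remainder 0.

S(g_3,g_4): leading monomials are coprime, so the S-polynomial reduces to 0 (Buchberger's first criterion).
Every S-polynomial of the final basis reduces to 0, so we have a Gröbner basis.
Inter-reduce: drop elements whose leading term is divisible by another's, tail-reduce, and make monic.
Reduced Gröbner basis: {p + 1, q - 1}.

Buchberger on the second generating set:
h_1 = -8*p*q + 4*p - 4, LT = p*q.
h_2 = 30*p*q - 73/4*p + 47/4, LT = p*q.

S(h_1,h_2): lcm = p*q. S = 13/120*p + 13/120.
  leading term p: no divisor's leading term divides it; move 13/120*p to the remainder.
  leading term 1: no divisor's leading term divides it; move 13/120 to the remainder.
  remainder 13/120*p + 13/120 ≠ 0; add k_3 = 13/120*p + 13/120 to the basis.

S(h_1,k_3): lcm = p*q. S = -1/2*p - q + 1/2.
  leading term p: subtract (-60/13)·k_3 from -1/2*p - q + 1/2 → -q + 1
  leading term q: no divisor's leading term divides it; move -q to the remainder.
  leading term 1: no divisor's leading term divides it; move 1 to the remainder.
  remainder -q + 1 ≠ 0; add k_4 = -q + 1 to the basis.

S(h_2,k_3): lcm = p*q. S = -73/120*p - q + 47/120.
  leading term p: subtract (-73/13)·k_3 from -73/120*p - q + 47/120 → -q + 1
  leading term q: subtract (1)·k_4 from -q + 1 → 0
  remainder 0.

S(h_1,k_4): lcm = p*q. S = 1/2*p + 1/2.
  leading term p: subtract (60/13)·k_3 from 1/2*p + 1/2 → 0
  remainder 0.

S(h_2,k_4): lcm = p*q. S = 47/120*p + 47/120.
  leading term p: subtract (47/13)·k_3 from 47/120*p + 47/120 → 0
  remainder 0.

S(k_3,k_4): leading monomials are coprime, so the S-polynomial reduces to 0 (Buchberger's first criterion).
Every S-polynomial of the final basis reduces to 0, so we have a Gröbner basis.
Inter-reduce: drop elements whose leading term is divisible by another's, tail-reduce, and make monic.
Reduced Gröbner basis: {p + 1, q - 1}.

The two bases agree; hence the ideals are identical.
The choice of monomial ordering does not affect the verdict — as long as both bases are computed under the same ordering, their equality decides ideal equality.

Yes, the ideals are equal.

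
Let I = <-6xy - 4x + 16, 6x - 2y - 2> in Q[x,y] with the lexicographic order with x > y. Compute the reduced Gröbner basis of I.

The reduced Gröbner basis is the canonical form of the ideal for this ordering.

f_1 = -6xy - 4x + 16, LT = xy.
f_2 = 6x - 2y - 2, LT = x.

S(f_1,f_2): lcm = xy. S = 2/3x + 1/3y^2 + 1/3y - 8/3.
  leading term x: subtract (1/9)·f_2 from 2/3x + 1/3y^2 + 1/3y - 8/3 → 1/3y^2 + 5/9y - 22/9
  leading term y^2: no divisor's leading term divides it; move 1/3y^2 to the remainder.
  leading term y: no divisor's leading term divides it; move 5/9y to the remainder.
  leading term 1: no divisor's leading term divides it; move -22/9 to the remainder.
  remainder 1/3y^2 + 5/9y - 22/9 ≠ 0; add g_3 = 1/3y^2 + 5/9y - 22/9 to the basis.

S(f_1,g_3): lcm = xy^2. S = -xy + 22/3x - 8/3y.
  leading term xy: subtract (1/6)·f_1 from -xy + 22/3x - 8/3y → 8x - 8/3y - 8/3
  leading term x: subtract (4/3)·f_2 from 8x - 8/3y - 8/3 → 0
  remainder 0.

S(f_2,g_3): leading monomials are coprime, so the S-polynomial reduces to 0 (Buchberger's first criterion).
Every S-polynomial of the final basis reduces to 0, so we have a Gröbner basis.
Inter-reduce: drop elements whose leading term is divisible by another's, tail-reduce, and make monic.

G = {x - 1/3y - 1/3, y^2 + 5/3y - 22/3}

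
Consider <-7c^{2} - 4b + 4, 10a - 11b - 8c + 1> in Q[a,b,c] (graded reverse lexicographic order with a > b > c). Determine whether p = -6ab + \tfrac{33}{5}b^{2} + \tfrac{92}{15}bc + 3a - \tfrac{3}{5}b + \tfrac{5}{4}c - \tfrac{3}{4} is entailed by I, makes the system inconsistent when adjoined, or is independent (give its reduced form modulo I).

First compute the reduced Gröbner basis of I by Buchberger's algorithm.
f_1 = -7c^{2} - 4b + 4, LT = c^{2}.
f_2 = 10a - 11b - 8c + 1, LT = a.

S(f_1,f_2): leading monomials are coprime, so the S-polynomial reduces to 0 (Buchberger's first criterion).
Every S-polynomial of the final basis reduces to 0, so we have a Gröbner basis.
Inter-reduce: drop elements whose leading term is divisible by another's, tail-reduce, and make monic.
Reduced Gröbner basis: {c^{2} + \tfrac{4}{7}b - \tfrac{4}{7}, a - \tfrac{11}{10}b - \tfrac{4}{5}c + \tfrac{1}{10}}.
Label its elements g_1 = c^{2} + \tfrac{4}{7}b - \tfrac{4}{7}, g_2 = a - \tfrac{11}{10}b - \tfrac{4}{5}c + \tfrac{1}{10}.

Reduce p = -6ab + \tfrac{33}{5}b^{2} + \tfrac{92}{15}bc + 3a - \tfrac{3}{5}b + \tfrac{5}{4}c - \tfrac{3}{4} modulo G:
  leading term ab: subtract (-6b)·g_2 from -6ab + \tfrac{33}{5}b^{2} + \tfrac{92}{15}bc + 3a - \tfrac{3}{5}b + \tfrac{5}{4}c - \tfrac{3}{4} → \tfrac{4}{3}bc + 3a + \tfrac{5}{4}c - \tfrac{3}{4}
  leading term bc: no divisor's leading term divides it; move \tfrac{4}{3}bc to the remainder.
  leading term a: subtract (3)·g_2 from 3a + \tfrac{5}{4}c - \tfrac{3}{4} → \tfrac{33}{10}b + \tfrac{73}{20}c - \tfrac{21}{20}
  leading term b: no divisor's leading term divides it; move \tfrac{33}{10}b to the remainder.
  leading term c: no divisor's leading term divides it; move \tfrac{73}{20}c to the remainder.
  leading term 1: no divisor's leading term divides it; move -\tfrac{21}{20} to the remainder.
  normal form = \tfrac{4}{3}bc + \tfrac{33}{10}b + \tfrac{73}{20}c - \tfrac{21}{20}.
The normal form is nonzero, so p ∉ I. Since p minus its normal form lies in I, I + (p) = I + (r) where r = \tfrac{4}{3}bc + \tfrac{33}{10}b + \tfrac{73}{20}c - \tfrac{21}{20}; decide whether this ideal is the whole ring.
Run Buchberger on G together with r (pairs among the g_i already reduce to 0 since G is a Gröbner basis):
g_1 = c^{2} + \tfrac{4}{7}b - \tfrac{4}{7}, LT = c^{2}.
g_2 = a - \tfrac{11}{10}b - \tfrac{4}{5}c + \tfrac{1}{10}, LT = a.
r = \tfrac{4}{3}bc + \tfrac{33}{10}b + \tfrac{73}{20}c - \tfrac{21}{20}, LT = bc.

S(g_1,g_2): leading monomials are coprime, so the S-polynomial reduces to 0 (Buchberger's first criterion).
S(g_1,r): lcm = bc^{2}. S = \tfrac{4}{7}b^{2} - \tfrac{99}{40}bc - \tfrac{219}{80}c^{2} - \tfrac{4}{7}b + \tfrac{63}{80}c.
  leading term b^{2}: no divisor's leading term divides it; move \tfrac{4}{7}b^{2} to the remainder.
  leading term bc: subtract (-\tfrac{297}{160})·r from -\tfrac{99}{40}bc - \tfrac{219}{80}c^{2} - \tfrac{4}{7}b + \tfrac{63}{80}c → -\tfrac{219}{80}c^{2} + \tfrac{62207}{11200}b + \tfrac{24201}{3200}c - \tfrac{6237}{3200}
  leading term c^{2}: subtract (-\tfrac{219}{80})·g_1 from -\tfrac{219}{80}c^{2} + \tfrac{62207}{11200}b + \tfrac{24201}{3200}c - \tfrac{6237}{3200} → \tfrac{79727}{11200}b + \tfrac{24201}{3200}c - \tfrac{78699}{22400}
  leading term b: no divisor's leading term divides it; move \tfrac{79727}{11200}b to the remainder.
  leading term c: no divisor's leading term divides it; move \tfrac{24201}{3200}c to the remainder.
  leading term 1: no divisor's leading term divides it; move -\tfrac{78699}{22400} to the remainder.
  remainder \tfrac{4}{7}b^{2} + \tfrac{79727}{11200}b + \tfrac{24201}{3200}c - \tfrac{78699}{22400} ≠ 0; add m_4 = \tfrac{4}{7}b^{2} + \tfrac{79727}{11200}b + \tfrac{24201}{3200}c - \tfrac{78699}{22400} to the basis.

S(g_2,r): leading monomials are coprime, so the S-polynomial reduces to 0 (Buchberger's first criterion).
S(g_1,m_4): leading monomials are coprime, so the S-polynomial reduces to 0 (Buchberger's first criterion).
S(g_2,m_4): leading monomials are coprime, so the S-polynomial reduces to 0 (Buchberger's first criterion).
S(r,m_4): lcm = b^{2}c. S = \tfrac{99}{40}b^{2} - \tfrac{62207}{6400}bc - \tfrac{169407}{12800}c^{2} - \tfrac{63}{80}b + \tfrac{78699}{12800}c.
  leading term b^{2}: subtract (\tfrac{693}{160})·m_4 from \tfrac{99}{40}b^{2} - \tfrac{62207}{6400}bc - \tfrac{169407}{12800}c^{2} - \tfrac{63}{80}b + \tfrac{78699}{12800}c → -\tfrac{62207}{6400}bc - \tfrac{169407}{12800}c^{2} - \tfrac{8094573}{256000}b - \tfrac{13623333}{512000}c + \tfrac{7791201}{512000}
  leading term bc: subtract (-\tfrac{186621}{25600})·r from -\tfrac{62207}{6400}bc - \tfrac{169407}{12800}c^{2} - \tfrac{8094573}{256000}b - \tfrac{13623333}{512000}c + \tfrac{7791201}{512000} → -\tfrac{169407}{12800}c^{2} - \tfrac{24201}{3200}b + \tfrac{24201}{3200}
  leading term c^{2}: subtract (-\tfrac{169407}{12800})·g_1 from -\tfrac{169407}{12800}c^{2} - \tfrac{24201}{3200}b + \tfrac{24201}{3200} → 0
  remainder 0.

Every S-polynomial of the final basis reduces to 0, so we have a Gröbner basis.
Inter-reduce: drop elements whose leading term is divisible by another's, tail-reduce, and make monic.
Reduced Gröbner basis: {b^{2} + \tfrac{79727}{6400}b + \tfrac{169407}{12800}c - \tfrac{78699}{12800}, bc + \tfrac{99}{40}b + \tfrac{219}{80}c - \tfrac{63}{80}, c^{2} + \tfrac{4}{7}b - \tfrac{4}{7}, a - \tfrac{11}{10}b - \tfrac{4}{5}c + \tfrac{1}{10}}.
The reduced Gröbner basis of I + (p) is {b^{2} + \tfrac{79727}{6400}b + \tfrac{169407}{12800}c - \tfrac{78699}{12800}, bc + \tfrac{99}{40}b + \tfrac{219}{80}c - \tfrac{63}{80}, c^{2} + \tfrac{4}{7}b - \tfrac{4}{7}, a - \tfrac{11}{10}b - \tfrac{4}{5}c + \tfrac{1}{10}} ≠ {1}, a proper ideal, so the enlarged system stays consistent: p is independent of I, with normal form \tfrac{4}{3}bc + \tfrac{33}{10}b + \tfrac{73}{20}c - \tfrac{21}{20}.

-6ab + \tfrac{33}{5}b^{2} + \tfrac{92}{15}bc + 3a - \tfrac{3}{5}b + \tfrac{5}{4}c - \tfrac{3}{4} is independent of I; its normal form modulo I is \tfrac{4}{3}bc + \tfrac{33}{10}b + \tfrac{73}{20}c - \tfrac{21}{20}.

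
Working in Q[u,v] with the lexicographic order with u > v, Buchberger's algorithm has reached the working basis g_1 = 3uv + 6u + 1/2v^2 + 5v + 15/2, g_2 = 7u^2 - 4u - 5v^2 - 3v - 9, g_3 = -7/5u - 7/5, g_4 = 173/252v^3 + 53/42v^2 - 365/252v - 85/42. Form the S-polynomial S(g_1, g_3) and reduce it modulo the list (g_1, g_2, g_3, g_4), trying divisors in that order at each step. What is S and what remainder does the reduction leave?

S(g_1, g_3) = 2u + 1/6v^2 + 2/3v + 5/2; remainder on division = 1/6v^2 + 2/3v + 1/2.

lcm(LM(g_1), LM(g_3)) = uv.
S = (lcm/LT(g_1))·g_1 − (lcm/LT(g_3))·g_3 = 2u + 1/6v^2 + 2/3v + 5/2.
Reduce S modulo (g_1, g_2, g_3, g_4) in that order:
  leading term u: subtract (-10/7)·g_3 from 2u + 1/6v^2 + 2/3v + 5/2 → 1/6v^2 + 2/3v + 1/2
  leading term v^2: no divisor's leading term divides it; move 1/6v^2 to the remainder.
  leading term v: no divisor's leading term divides it; move 2/3v to the remainder.
  leading term 1: no divisor's leading term divides it; move 1/2 to the remainder.
The remainder 1/6v^2 + 2/3v + 1/2 is nonzero, so it would be added as the next basis element.
This is the inner loop of Buchberger's algorithm — each nonzero remainder becomes a new basis element.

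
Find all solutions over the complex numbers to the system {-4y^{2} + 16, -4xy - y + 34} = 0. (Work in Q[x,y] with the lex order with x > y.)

Compute a lex Gröbner basis by Buchberger's algorithm.
f_1 = -4y^{2} + 16, LT = y^{2}.
f_2 = -4xy - y + 34, LT = xy.

S(f_1,f_2): lcm = xy^{2}. S = -4x - \tfrac{1}{4}y^{2} + \tfrac{17}{2}y.
  reduce S modulo (f_1, f_2):
  remainder -4x + \tfrac{17}{2}y - 1 ≠ 0; add h_3 = -4x + \tfrac{17}{2}y - 1 to the basis.

The other S-polynomials (S(f_1,h_3), S(f_2,h_3)) all reduce to 0 modulo the current basis, so we have a Gröbner basis.
Inter-reduce: drop elements whose leading term is divisible by another's, tail-reduce, and make monic.
Reduced Gröbner basis: {x - \tfrac{17}{8}y + \tfrac{1}{4}, y^{2} - 4}.

From the last basis element, y^{2} - 4 = 0, so y takes values in {-2, 2}. Each choice, substituted upward through the basis, yields the corresponding point(s) of the solution set.
  y = -2: the earlier basis element becomes x + \tfrac{9}{2} = 0, giving x = -9/2 — point (-9/2, -2).
  y = 2: the earlier basis element becomes x - 4 = 0, giving x = 4 — point (4, 2).

{(-9/2, -2), (4, 2)}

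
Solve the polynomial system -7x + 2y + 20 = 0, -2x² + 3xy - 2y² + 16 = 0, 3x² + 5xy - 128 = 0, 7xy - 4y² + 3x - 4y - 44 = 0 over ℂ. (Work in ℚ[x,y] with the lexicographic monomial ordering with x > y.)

Compute a lex Gröbner basis by Buchberger's algorithm.
f_1 = -7x + 2y + 20, LT = x.
f_2 = -2x² + 3xy - 2y² + 16, LT = x².
f_3 = 3x² + 5xy - 128, LT = x².
f_4 = 7xy + 3x - 4y² - 4y - 44, LT = xy.

S(f_1,f_2): lcm = x². S = 17/14xy - 20/7x - y² + 8.
  reduce S modulo (f_1, f_2, f_3, f_4):
  remainder -32/49y² + 130/49y - 8/49 ≠ 0; add h_5 = -32/49y² + 130/49y - 8/49 to the basis.

S(f_1,f_3): lcm = x². S = -41/21xy - 20/7x + 128/3.
  reduce S modulo (f_1, f_2, f_3, f_4, h_5):
  remainder -485/56y + 485/14 ≠ 0; add h_6 = -485/56y + 485/14 to the basis.

The other S-polynomials (S(f_1,f_4), S(f_2,f_3), S(f_2,f_4), S(f_3,f_4), S(f_1,h_5), S(f_2,h_5), S(f_3,h_5), S(f_4,h_5), S(f_1,h_6), S(f_2,h_6), S(f_3,h_6), S(f_4,h_6), S(h_5,h_6)) all reduce to 0 modulo the current basis, so we have a Gröbner basis.
Inter-reduce: drop elements whose leading term is divisible by another's, tail-reduce, and make monic.
Reduced Gröbner basis: {x - 4, y - 4}.

The lex basis is triangular: the last element involves only y. Solving y - 4 = 0 gives y ∈ {4}; substituting each value into the earlier elements determines the remaining variables.
  y = 4: the earlier basis element becomes x - 4 = 0, giving x = 4 — point (4, 4).

{(4, 4)}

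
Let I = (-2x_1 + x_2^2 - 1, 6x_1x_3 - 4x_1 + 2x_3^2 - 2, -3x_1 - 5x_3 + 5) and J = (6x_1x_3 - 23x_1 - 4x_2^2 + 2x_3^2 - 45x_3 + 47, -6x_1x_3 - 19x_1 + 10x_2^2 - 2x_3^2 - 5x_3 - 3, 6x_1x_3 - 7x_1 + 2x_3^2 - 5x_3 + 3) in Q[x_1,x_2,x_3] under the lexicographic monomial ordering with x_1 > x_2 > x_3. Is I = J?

Equality of ideals is decidable: compute both reduced Gröbner bases (unique for the ordering) and check whether they agree.
Buchberger on the first generating set:
f_1 = -2x_1 + x_2^2 - 1, LT = x_1.
f_2 = 6x_1x_3 - 4x_1 + 2x_3^2 - 2, LT = x_1x_3.
f_3 = -3x_1 - 5x_3 + 5, LT = x_1.

S(f_1,f_2): lcm = x_1x_3. S = 2/3x_1 - 1/2x_2^2x_3 - 1/3x_3^2 + 1/2x_3 + 1/3.
  leading term x_1: subtract (-1/3)·f_1 from 2/3x_1 - 1/2x_2^2x_3 - 1/3x_3^2 + 1/2x_3 + 1/3 → -1/2x_2^2x_3 + 1/3x_2^2 - 1/3x_3^2 + 1/2x_3
  leading term x_2^2x_3: no divisor's leading term divides it; move -1/2x_2^2x_3 to the remainder.
  leading term x_2^2: no divisor's leading term divides it; move 1/3x_2^2 to the remainder.
  leading term x_3^2: no divisor's leading term divides it; move -1/3x_3^2 to the remainder.
  leading term x_3: no divisor's leading term divides it; move 1/2x_3 to the remainder.
  remainder -1/2x_2^2x_3 + 1/3x_2^2 - 1/3x_3^2 + 1/2x_3 ≠ 0; add g_4 = -1/2x_2^2x_3 + 1/3x_2^2 - 1/3x_3^2 + 1/2x_3 to the basis.

S(f_1,f_3): lcm = x_1. S = -1/2x_2^2 - 5/3x_3 + 13/6.
  leading term x_2^2: no divisor's leading term divides it; move -1/2x_2^2 to the remainder.
  leading term x_3: no divisor's leading term divides it; move -5/3x_3 to the remainder.
  leading term 1: no divisor's leading term divides it; move 13/6 to the remainder.
  remainder -1/2x_2^2 - 5/3x_3 + 13/6 ≠ 0; add g_5 = -1/2x_2^2 - 5/3x_3 + 13/6 to the basis.

S(f_2,f_3): lcm = x_1x_3. S = -2/3x_1 - 4/3x_3^2 + 5/3x_3 - 1/3.
  leading term x_1: subtract (1/3)·f_1 from -2/3x_1 - 4/3x_3^2 + 5/3x_3 - 1/3 → -1/3x_2^2 - 4/3x_3^2 + 5/3x_3
  leading term x_2^2: subtract (2/3)·g_5 from -1/3x_2^2 - 4/3x_3^2 + 5/3x_3 → -4/3x_3^2 + 25/9x_3 - 13/9
  leading term x_3^2: no divisor's leading term divides it; move -4/3x_3^2 to the remainder.
  leading term x_3: no divisor's leading term divides it; move 25/9x_3 to the remainder.
  leading term 1: no divisor's leading term divides it; move -13/9 to the remainder.
  remainder -4/3x_3^2 + 25/9x_3 - 13/9 ≠ 0; add g_6 = -4/3x_3^2 + 25/9x_3 - 13/9 to the basis.

The other S-polynomials (S(f_1,g_4), S(f_2,g_4), S(f_3,g_4), S(f_1,g_5), S(f_2,g_5), S(f_3,g_5), S(g_4,g_5), S(f_1,g_6), S(f_2,g_6), S(f_3,g_6), S(g_4,g_6), S(g_5,g_6)) all reduce to 0 modulo the current basis, so we have a Gröbner basis.
Inter-reduce: drop elements whose leading term is divisible by another's, tail-reduce, and make monic.
Reduced Gröbner basis: {x_1 + 5/3x_3 - 5/3, x_2^2 + 10/3x_3 - 13/3, x_3^2 - 25/12x_3 + 13/12}.

Buchberger on the second generating set:
h_1 = 6x_1x_3 - 23x_1 - 4x_2^2 + 2x_3^2 - 45x_3 + 47, LT = x_1x_3.
h_2 = -6x_1x_3 - 19x_1 + 10x_2^2 - 2x_3^2 - 5x_3 - 3, LT = x_1x_3.
h_3 = 6x_1x_3 - 7x_1 + 2x_3^2 - 5x_3 + 3, LT = x_1x_3.

S(h_1,h_2): lcm = x_1x_3. S = -7x_1 + x_2^2 - 25/3x_3 + 22/3.
  leading term x_1: no divisor's leading term divides it; move -7x_1 to the remainder.
  leading term x_2^2: no divisor's leading term divides it; move x_2^2 to the remainder.
  leading term x_3: no divisor's leading term divides it; move -25/3x_3 to the remainder.
  leading term 1: no divisor's leading term divides it; move 22/3 to the remainder.
  remainder -7x_1 + x_2^2 - 25/3x_3 + 22/3 ≠ 0; add k_4 = -7x_1 + x_2^2 - 25/3x_3 + 22/3 to the basis.

S(h_1,h_3): lcm = x_1x_3. S = -8/3x_1 - 2/3x_2^2 - 20/3x_3 + 22/3.
  leading term x_1: subtract (8/21)·k_4 from -8/3x_1 - 2/3x_2^2 - 20/3x_3 + 22/3 → -22/21x_2^2 - 220/63x_3 + 286/63
  leading term x_2^2: no divisor's leading term divides it; move -22/21x_2^2 to the remainder.
  leading term x_3: no divisor's leading term divides it; move -220/63x_3 to the remainder.
  leading term 1: no divisor's leading term divides it; move 286/63 to the remainder.
  remainder -22/21x_2^2 - 220/63x_3 + 286/63 ≠ 0; add k_5 = -22/21x_2^2 - 220/63x_3 + 286/63 to the basis.

S(h_1,k_4): lcm = x_1x_3. S = -23/6x_1 + 1/7x_2^2x_3 - 2/3x_2^2 - 6/7x_3^2 - 271/42x_3 + 47/6.
  leading term x_1: subtract (23/42)·k_4 from -23/6x_1 + 1/7x_2^2x_3 - 2/3x_2^2 - 6/7x_3^2 - 271/42x_3 + 47/6 → 1/7x_2^2x_3 - 17/14x_2^2 - 6/7x_3^2 - 17/9x_3 + 481/126
  leading term x_2^2x_3: subtract (-3/22x_3)·k_5 from 1/7x_2^2x_3 - 17/14x_2^2 - 6/7x_3^2 - 17/9x_3 + 481/126 → -17/14x_2^2 - 4/3x_3^2 - 80/63x_3 + 481/126
  leading term x_2^2: subtract (51/44)·k_5 from -17/14x_2^2 - 4/3x_3^2 - 80/63x_3 + 481/126 → -4/3x_3^2 + 25/9x_3 - 13/9
  leading term x_3^2: no divisor's leading term divides it; move -4/3x_3^2 to the remainder.
  leading term x_3: no divisor's leading term divides it; move 25/9x_3 to the remainder.
  leading term 1: no divisor's leading term divides it; move -13/9 to the remainder.
  remainder -4/3x_3^2 + 25/9x_3 - 13/9 ≠ 0; add k_6 = -4/3x_3^2 + 25/9x_3 - 13/9 to the basis.

The other S-polynomials (S(h_2,h_3), S(h_2,k_4), S(h_3,k_4), S(h_1,k_5), S(h_2,k_5), S(h_3,k_5), S(k_4,k_5), S(h_1,k_6), S(h_2,k_6), S(h_3,k_6), S(k_4,k_6), S(k_5,k_6)) all reduce to 0 modulo the current basis, so we have a Gröbner basis.
Inter-reduce: drop elements whose leading term is divisible by another's, tail-reduce, and make monic.
Reduced Gröbner basis: {x_1 + 5/3x_3 - 5/3, x_2^2 + 10/3x_3 - 13/3, x_3^2 - 25/12x_3 + 13/12}.

The two bases agree; hence the ideals are identical.
The choice of monomial ordering does not affect the verdict — as long as both bases are computed under the same ordering, their equality decides ideal equality.

Yes, the ideals are equal.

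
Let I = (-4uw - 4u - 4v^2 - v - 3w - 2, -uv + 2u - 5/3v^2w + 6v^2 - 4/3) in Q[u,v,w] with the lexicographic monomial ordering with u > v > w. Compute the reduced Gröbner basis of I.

Buchberger's algorithm terminates because the ascending chain of leading-term ideals stabilizes.

f_1 = -4uw - 4u - 4v^2 - v - 3w - 2, LT = uw.
f_2 = -uv + 2u - 5/3v^2w + 6v^2 - 4/3, LT = uv.

S(f_1,f_2): lcm = uvw. S = uv + 2uw + v^3 - 5/3v^2w^2 + 6v^2w + 1/4v^2 + 3/4vw + 1/2v - 4/3w.
  leading term uv: subtract (-1)·f_2 from uv + 2uw + v^3 - 5/3v^2w^2 + 6v^2w + 1/4v^2 + 3/4vw + 1/2v - 4/3w → 2uw + 2u + v^3 - 5/3v^2w^2 + 13/3v^2w + 25/4v^2 + 3/4vw + 1/2v - 4/3w - 4/3
  leading term uw: subtract (-1/2)·f_1 from 2uw + 2u + v^3 - 5/3v^2w^2 + 13/3v^2w + 25/4v^2 + 3/4vw + 1/2v - 4/3w - 4/3 → v^3 - 5/3v^2w^2 + 13/3v^2w + 17/4v^2 + 3/4vw - 17/6w - 7/3
  leading term v^3: no divisor's leading term divides it; move v^3 to the remainder.
  leading term v^2w^2: no divisor's leading term divides it; move -5/3v^2w^2 to the remainder.
  leading term v^2w: no divisor's leading term divides it; move 13/3v^2w to the remainder.
  leading term v^2: no divisor's leading term divides it; move 17/4v^2 to the remainder.
  leading term vw: no divisor's leading term divides it; move 3/4vw to the remainder.
  leading term w: no divisor's leading term divides it; move -17/6w to the remainder.
  leading term 1: no divisor's leading term divides it; move -7/3 to the remainder.
  remainder v^3 - 5/3v^2w^2 + 13/3v^2w + 17/4v^2 + 3/4vw - 17/6w - 7/3 ≠ 0; add g_3 = v^3 - 5/3v^2w^2 + 13/3v^2w + 17/4v^2 + 3/4vw - 17/6w - 7/3 to the basis.

S(f_1,g_3): leading monomials are coprime, so the S-polynomial reduces to 0 (Buchberger's first criterion).
S(f_2,g_3): lcm = uv^3. S = 5/3uv^2w^2 - 13/3uv^2w - 25/4uv^2 - 3/4uvw + 17/6uw + 7/3u + 5/3v^4w - 6v^4 + 4/3v^2.
  leading term uv^2w^2: subtract (-5/12v^2w)·f_1 from 5/3uv^2w^2 - 13/3uv^2w - 25/4uv^2 - 3/4uvw + 17/6uw + 7/3u + 5/3v^4w - 6v^4 + 4/3v^2 → -6uv^2w - 25/4uv^2 - 3/4uvw + 17/6uw + 7/3u - 6v^4 - 5/12v^3w - 5/4v^2w^2 - 5/6v^2w + 4/3v^2
  leading term uv^2w: subtract (3/2v^2)·f_1 from -6uv^2w - 25/4uv^2 - 3/4uvw + 17/6uw + 7/3u - 6v^4 - 5/12v^3w - 5/4v^2w^2 - 5/6v^2w + 4/3v^2 → -1/4uv^2 - 3/4uvw + 17/6uw + 7/3u - 5/12v^3w + 3/2v^3 - 5/4v^2w^2 + 11/3v^2w + 13/3v^2
  leading term uv^2: subtract (1/4v)·f_2 from -1/4uv^2 - 3/4uvw + 17/6uw + 7/3u - 5/12v^3w + 3/2v^3 - 5/4v^2w^2 + 11/3v^2w + 13/3v^2 → -3/4uvw - 1/2uv + 17/6uw + 7/3u - 5/4v^2w^2 + 11/3v^2w + 13/3v^2 + 1/3v
  leading term uvw: subtract (3/16v)·f_1 from -3/4uvw - 1/2uv + 17/6uw + 7/3u - 5/4v^2w^2 + 11/3v^2w + 13/3v^2 + 1/3v → 1/4uv + 17/6uw + 7/3u + 3/4v^3 - 5/4v^2w^2 + 11/3v^2w + 217/48v^2 + 9/16vw + 17/24v
  leading term uv: subtract (-1/4)·f_2 from 1/4uv + 17/6uw + 7/3u + 3/4v^3 - 5/4v^2w^2 + 11/3v^2w + 217/48v^2 + 9/16vw + 17/24v → 17/6uw + 17/6u + 3/4v^3 - 5/4v^2w^2 + 13/4v^2w + 289/48v^2 + 9/16vw + 17/24v - 1/3
  leading term uw: subtract (-17/24)·f_1 from 17/6uw + 17/6u + 3/4v^3 - 5/4v^2w^2 + 13/4v^2w + 289/48v^2 + 9/16vw + 17/24v - 1/3 → 3/4v^3 - 5/4v^2w^2 + 13/4v^2w + 51/16v^2 + 9/16vw - 17/8w - 7/4
  leading term v^3: subtract (3/4)·g_3 from 3/4v^3 - 5/4v^2w^2 + 13/4v^2w + 51/16v^2 + 9/16vw - 17/8w - 7/4 → 0
  remainder 0.

Every S-polynomial of the final basis reduces to 0, so we have a Gröbner basis.

G = {uv - 2u + 5/3v^2w - 6v^2 + 4/3, uw + u + v^2 + 1/4v + 3/4w + 1/2, v^3 - 5/3v^2w^2 + 13/3v^2w + 17/4v^2 + 3/4vw - 17/6w - 7/3}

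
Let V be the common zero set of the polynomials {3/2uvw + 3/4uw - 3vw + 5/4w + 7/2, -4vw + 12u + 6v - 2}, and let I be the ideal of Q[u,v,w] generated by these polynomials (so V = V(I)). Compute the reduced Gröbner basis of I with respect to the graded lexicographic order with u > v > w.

f_1 = 3/2uvw + 3/4uw - 3vw + 5/4w + 7/2, LT = uvw.
f_2 = -4vw + 12u + 6v - 2, LT = vw.

S(f_1,f_2): lcm = uvw. S = 3u^2 + 3/2uv + 1/2uw - 2vw - 1/2u + 5/6w + 7/3.
  reduce S modulo (f_1, f_2):
  remainder 3u^2 + 3/2uv + 1/2uw - 13/2u - 3v + 5/6w + 10/3 ≠ 0; add g_3 = 3u^2 + 3/2uv + 1/2uw - 13/2u - 3v + 5/6w + 10/3 to the basis.

The other S-polynomials (S(f_1,g_3), S(f_2,g_3)) all reduce to 0 modulo the current basis, so we have a Gröbner basis.
Inter-reduce: drop elements whose leading term is divisible by another's, tail-reduce, and make monic.

G = {u^2 + 1/2uv + 1/6uw - 13/6u - v + 5/18w + 10/9, vw - 3u - 3/2v + 1/2}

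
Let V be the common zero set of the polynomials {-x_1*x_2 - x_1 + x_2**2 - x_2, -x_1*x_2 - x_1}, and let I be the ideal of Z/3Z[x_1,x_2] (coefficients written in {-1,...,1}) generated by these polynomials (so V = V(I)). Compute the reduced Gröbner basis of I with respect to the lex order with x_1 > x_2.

G = {x_1, x_2**2 - x_2}

This is the nonlinear analogue of row-reducing a linear system.

f_1 = -x_1*x_2 - x_1 + x_2**2 - x_2, LT = x_1*x_2.
f_2 = -x_1*x_2 - x_1, LT = x_1*x_2.

S(f_1,f_2): lcm = x_1*x_2. S = -x_2**2 + x_2.
  leading term x_2**2: no divisor's leading term divides it; move -x_2**2 to the remainder.
  leading term x_2: no divisor's leading term divides it; move x_2 to the remainder.
  remainder -x_2**2 + x_2 ≠ 0; add g_3 = -x_2**2 + x_2 to the basis.

S(f_1,g_3): lcm = x_1*x_2**2. S = -x_1*x_2 - x_2**3 + x_2**2.
  leading term x_1*x_2: subtract (1)·f_1 from -x_1*x_2 - x_2**3 + x_2**2 → x_1 - x_2**3 + x_2
  leading term x_1: no divisor's leading term divides it; move x_1 to the remainder.
  leading term x_2**3: subtract (x_2)·g_3 from -x_2**3 + x_2 → -x_2**2 + x_2
  leading term x_2**2: subtract (1)·g_3 from -x_2**2 + x_2 → 0
  remainder x_1 ≠ 0; add g_4 = x_1 to the basis.

S(f_2,g_3): lcm = x_1*x_2**2. S = -x_1*x_2.
  leading term x_1*x_2: subtract (1)·f_1 from -x_1*x_2 → x_1 - x_2**2 + x_2
  leading term x_1: subtract (1)·g_4 from x_1 - x_2**2 + x_2 → -x_2**2 + x_2
  leading term x_2**2: subtract (1)·g_3 from -x_2**2 + x_2 → 0
  remainder 0.

S(f_1,g_4): lcm = x_1*x_2. S = x_1 - x_2**2 + x_2.
  leading term x_1: subtract (1)·g_4 from x_1 - x_2**2 + x_2 → -x_2**2 + x_2
  leading term x_2**2: subtract (1)·g_3 from -x_2**2 + x_2 → 0
  remainder 0.

S(f_2,g_4): lcm = x_1*x_2. S = x_1.
  leading term x_1: subtract (1)·g_4 from x_1 → 0
  remainder 0.

S(g_3,g_4): leading monomials are coprime, so the S-polynomial reduces to 0 (Buchberger's first criterion).
Every S-polynomial of the final basis reduces to 0, so we have a Gröbner basis.
Inter-reduce: drop elements whose leading term is divisible by another's, tail-reduce, and make monic.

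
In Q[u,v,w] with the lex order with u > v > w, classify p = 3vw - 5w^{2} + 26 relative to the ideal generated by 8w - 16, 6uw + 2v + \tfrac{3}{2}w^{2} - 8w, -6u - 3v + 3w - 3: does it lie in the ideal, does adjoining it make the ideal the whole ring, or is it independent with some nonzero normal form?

3vw - 5w^{2} + 26 lies in I (it reduces to 0).

First compute the reduced Gröbner basis of I by Buchberger's algorithm.
f_1 = 8w - 16, LT = w.
f_2 = 6uw + 2v + \tfrac{3}{2}w^{2} - 8w, LT = uw.
f_3 = -6u - 3v + 3w - 3, LT = u.

S(f_1,f_2): lcm = uw. S = -2u - \tfrac{1}{3}v - \tfrac{1}{4}w^{2} + \tfrac{4}{3}w.
  leading term u: subtract (\tfrac{1}{3})·f_3 from -2u - \tfrac{1}{3}v - \tfrac{1}{4}w^{2} + \tfrac{4}{3}w → \tfrac{2}{3}v - \tfrac{1}{4}w^{2} + \tfrac{1}{3}w + 1
  leading term v: no divisor's leading term divides it; move \tfrac{2}{3}v to the remainder.
  leading term w^{2}: subtract (-\tfrac{1}{32}w)·f_1 from -\tfrac{1}{4}w^{2} + \tfrac{1}{3}w + 1 → -\tfrac{1}{6}w + 1
  leading term w: subtract (-\tfrac{1}{48})·f_1 from -\tfrac{1}{6}w + 1 → \tfrac{2}{3}
  leading term 1: no divisor's leading term divides it; move \tfrac{2}{3} to the remainder.
  remainder \tfrac{2}{3}v + \tfrac{2}{3} ≠ 0; add h_4 = \tfrac{2}{3}v + \tfrac{2}{3} to the basis.

The other S-polynomials (S(f_1,f_3), S(f_2,f_3), S(f_1,h_4), S(f_2,h_4), S(f_3,h_4)) all reduce to 0 modulo the current basis, so we have a Gröbner basis.
Inter-reduce: drop elements whose leading term is divisible by another's, tail-reduce, and make monic.
Reduced Gröbner basis: {u - 1, v + 1, w - 2}.
Label its elements g_1 = u - 1, g_2 = v + 1, g_3 = w - 2.

Reduce p = 3vw - 5w^{2} + 26 modulo G:
  leading term vw: subtract (3w)·g_2 from 3vw - 5w^{2} + 26 → -5w^{2} - 3w + 26
  leading term w^{2}: subtract (-5w)·g_3 from -5w^{2} - 3w + 26 → -13w + 26
  leading term w: subtract (-13)·g_3 from -13w + 26 → 0
  normal form = 0.
Since the normal form is 0, p ∈ I.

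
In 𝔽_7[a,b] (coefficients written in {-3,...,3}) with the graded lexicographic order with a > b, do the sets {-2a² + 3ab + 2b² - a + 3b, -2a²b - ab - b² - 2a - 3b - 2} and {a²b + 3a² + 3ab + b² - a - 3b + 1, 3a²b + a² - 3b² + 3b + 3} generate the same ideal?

Yes, the ideals are equal.

Since reduced Gröbner bases are canonical representatives of ideals under a given ordering, it suffices to compute and compare them.
Buchberger on the first generating set:
f_1 = -2a² + 3ab + 2b² - a + 3b, LT = a².
f_2 = -2a²b - ab - b² - 2a - 3b - 2, LT = a²b.

S(f_1,f_2): lcm = a²b. S = 2ab² - b³ - 2b² - a + 2b - 1.
  leading term ab²: no divisor's leading term divides it; move 2ab² to the remainder.
  leading term b³: no divisor's leading term divides it; move -b³ to the remainder.
  leading term b²: no divisor's leading term divides it; move -2b² to the remainder.
  leading term a: no divisor's leading term divides it; move -a to the remainder.
  leading term b: no divisor's leading term divides it; move 2b to the remainder.
  leading term 1: no divisor's leading term divides it; move -1 to the remainder.
  remainder 2ab² - b³ - 2b² - a + 2b - 1 ≠ 0; add g_3 = 2ab² - b³ - 2b² - a + 2b - 1 to the basis.

S(f_1,g_3): lcm = a²b². S = -ab³ - b⁴ - 2ab² + 2b³ - 3a² - ab - 3a.
  leading term ab³: subtract (3b)·g_3 from -ab³ - b⁴ - 2ab² + 2b³ - 3a² - ab - 3a → 2b⁴ - 2ab² + b³ - 3a² + 2ab + b² - 3a + 3b
  leading term b⁴: no divisor's leading term divides it; move 2b⁴ to the remainder.
  leading term ab²: subtract (-1)·g_3 from -2ab² + b³ - 3a² + 2ab + b² - 3a + 3b → -3a² + 2ab - b² + 3a - 2b - 1
  leading term a²: subtract (-2)·f_1 from -3a² + 2ab - b² + 3a - 2b - 1 → ab + 3b² + a - 3b - 1
  leading term ab: no divisor's leading term divides it; move ab to the remainder.
  leading term b²: no divisor's leading term divides it; move 3b² to the remainder.
  leading term a: no divisor's leading term divides it; move a to the remainder.
  leading term b: no divisor's leading term divides it; move -3b to the remainder.
  leading term 1: no divisor's leading term divides it; move -1 to the remainder.
  remainder 2b⁴ + ab + 3b² + a - 3b - 1 ≠ 0; add g_4 = 2b⁴ + ab + 3b² + a - 3b - 1 to the basis.

The other S-polynomials (S(f_2,g_3), S(f_1,g_4), S(f_2,g_4), S(g_3,g_4)) all reduce to 0 modulo the current basis, so we have a Gröbner basis.
Inter-reduce: drop elements whose leading term is divisible by another's, tail-reduce, and make monic.
Reduced Gröbner basis: {b⁴ - 3ab - 2b² - 3a + 2b + 3, ab² + 3b³ - b² + 3a + b + 3, a² + 2ab - b² - 3a + 2b}.

Buchberger on the second generating set:
h_1 = a²b + 3a² + 3ab + b² - a - 3b + 1, LT = a²b.
h_2 = 3a²b + a² - 3b² + 3b + 3, LT = a²b.

S(h_1,h_2): lcm = a²b. S = -2a² + 3ab + 2b² - a + 3b.
  leading term a²: no divisor's leading term divides it; move -2a² to the remainder.
  leading term ab: no divisor's leading term divides it; move 3ab to the remainder.
  leading term b²: no divisor's leading term divides it; move 2b² to the remainder.
  leading term a: no divisor's leading term divides it; move -a to the remainder.
  leading term b: no divisor's leading term divides it; move 3b to the remainder.
  remainder -2a² + 3ab + 2b² - a + 3b ≠ 0; add k_3 = -2a² + 3ab + 2b² - a + 3b to the basis.

S(h_1,k_3): lcm = a²b. S = -2ab² + b³ + 3a² - ab - b² - a - 3b + 1.
  leading term ab²: no divisor's leading term divides it; move -2ab² to the remainder.
  leading term b³: no divisor's leading term divides it; move b³ to the remainder.
  leading term a²: subtract (2)·k_3 from 3a² - ab - b² - a - 3b + 1 → 2b² + a - 2b + 1
  leading term b²: no divisor's leading term divides it; move 2b² to the remainder.
  leading term a: no divisor's leading term divides it; move a to the remainder.
  leading term b: no divisor's leading term divides it; move -2b to the remainder.
  leading term 1: no divisor's leading term divides it; move 1 to the remainder.
  remainder -2ab² + b³ + 2b² + a - 2b + 1 ≠ 0; add k_4 = -2ab² + b³ + 2b² + a - 2b + 1 to the basis.

S(h_1,k_4): lcm = a²b². S = -3ab³ + 3a²b - 3ab² + b³ - 3a² - 2ab - 3b² - 3a + b.
  leading term ab³: subtract (-2b)·k_4 from -3ab³ + 3a²b - 3ab² + b³ - 3a² - 2ab - 3b² - 3a + b → 2b⁴ + 3a²b - 3ab² - 2b³ - 3a² - 3a + 3b
  leading term b⁴: no divisor's leading term divides it; move 2b⁴ to the remainder.
  leading term a²b: subtract (3)·h_1 from 3a²b - 3ab² - 2b³ - 3a² - 3a + 3b → -3ab² - 2b³ + 2a² - 2ab - 3b² - 2b - 3
  leading term ab²: subtract (-2)·k_4 from -3ab² - 2b³ + 2a² - 2ab - 3b² - 2b - 3 → 2a² - 2ab + b² + 2a + b - 1
  leading term a²: subtract (-1)·k_3 from 2a² - 2ab + b² + 2a + b - 1 → ab + 3b² + a - 3b - 1
  leading term ab: no divisor's leading term divides it; move ab to the remainder.
  leading term b²: no divisor's leading term divides it; move 3b² to the remainder.
  leading term a: no divisor's leading term divides it; move a to the remainder.
  leading term b: no divisor's leading term divides it; move -3b to the remainder.
  leading term 1: no divisor's leading term divides it; move -1 to the remainder.
  remainder 2b⁴ + ab + 3b² + a - 3b - 1 ≠ 0; add k_5 = 2b⁴ + ab + 3b² + a - 3b - 1 to the basis.

The other S-polynomials (S(h_2,k_3), S(h_2,k_4), S(k_3,k_4), S(h_1,k_5), S(h_2,k_5), S(k_3,k_5), S(k_4,k_5)) all reduce to 0 modulo the current basis, so we have a Gröbner basis.
Inter-reduce: drop elements whose leading term is divisible by another's, tail-reduce, and make monic.
Reduced Gröbner basis: {b⁴ - 3ab - 2b² - 3a + 2b + 3, ab² + 3b³ - b² + 3a + b + 3, a² + 2ab - b² - 3a + 2b}.

Same reduced basis, so the two generating sets span the same ideal.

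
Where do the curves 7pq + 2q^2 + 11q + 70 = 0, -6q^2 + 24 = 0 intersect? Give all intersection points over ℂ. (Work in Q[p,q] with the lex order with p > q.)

Compute a lex Gröbner basis by Buchberger's algorithm.
f_1 = 7pq + 2q^2 + 11q + 70, LT = pq.
f_2 = -6q^2 + 24, LT = q^2.

S(f_1,f_2): lcm = pq^2. S = 4p + 2/7q^3 + 11/7q^2 + 10q.
  leading term p: no divisor's leading term divides it; move 4p to the remainder.
  leading term q^3: subtract (-1/21q)·f_2 from 2/7q^3 + 11/7q^2 + 10q → 11/7q^2 + 78/7q
  leading term q^2: subtract (-11/42)·f_2 from 11/7q^2 + 78/7q → 78/7q + 44/7
  leading term q: no divisor's leading term divides it; move 78/7q to the remainder.
  leading term 1: no divisor's leading term divides it; move 44/7 to the remainder.
  remainder 4p + 78/7q + 44/7 ≠ 0; add h_3 = 4p + 78/7q + 44/7 to the basis.

The other S-polynomials (S(f_1,h_3), S(f_2,h_3)) all reduce to 0 modulo the current basis, so we have a Gröbner basis.
Inter-reduce: drop elements whose leading term is divisible by another's, tail-reduce, and make monic.
Reduced Gröbner basis: {p + 39/14q + 11/7, q^2 - 4}.

The lex basis is triangular: the last element involves only q. Solving q^2 - 4 = 0 gives q ∈ {-2, 2}; substituting each value into the earlier elements determines the remaining variables.
  q = -2: the earlier basis element becomes p - 4 = 0, giving p = 4 — point (4, -2).
  q = 2: the earlier basis element becomes p + 50/7 = 0, giving p = -50/7 — point (-50/7, 2).
Check: every point annihilates each of the original generators.

{(4, -2), (-50/7, 2)}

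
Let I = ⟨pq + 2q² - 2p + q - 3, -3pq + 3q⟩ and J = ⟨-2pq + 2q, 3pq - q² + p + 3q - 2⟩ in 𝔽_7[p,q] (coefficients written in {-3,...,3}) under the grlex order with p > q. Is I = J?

Since reduced Gröbner bases are canonical representatives of ideals under a given ordering, it suffices to compute and compare them.
Buchberger on the first generating set:
f_1 = pq + 2q² - 2p + q - 3, LT = pq.
f_2 = -3pq + 3q, LT = pq.

S(f_1,f_2): lcm = pq. S = 2q² - 2p + 2q - 3.
  reduce S modulo (f_1, f_2):
  remainder 2q² - 2p + 2q - 3 ≠ 0; add g_3 = 2q² - 2p + 2q - 3 to the basis.

S(f_1,g_3): lcm = pq². S = 2q³ + p² - 3pq + q² - 2p - 3q.
  reduce S modulo (f_1, f_2, g_3):
  remainder p² - 3p + 2 ≠ 0; add g_4 = p² - 3p + 2 to the basis.

The other S-polynomials (S(f_2,g_3), S(f_1,g_4), S(f_2,g_4), S(g_3,g_4)) all reduce to 0 modulo the current basis, so we have a Gröbner basis.
Inter-reduce: drop elements whose leading term is divisible by another's, tail-reduce, and make monic.
Reduced Gröbner basis: {p² - 3p + 2, pq - q, q² - p + q + 2}.

Buchberger on the second generating set:
h_1 = -2pq + 2q, LT = pq.
h_2 = 3pq - q² + p + 3q - 2, LT = pq.

S(h_1,h_2): lcm = pq. S = -2q² + 2p - 2q + 3.
  reduce S modulo (h_1, h_2):
  remainder -2q² + 2p - 2q + 3 ≠ 0; add k_3 = -2q² + 2p - 2q + 3 to the basis.

S(h_1,k_3): lcm = pq². S = p² - pq - q² - 2p.
  reduce S modulo (h_1, h_2, k_3):
  remainder p² - 3p + 2 ≠ 0; add k_4 = p² - 3p + 2 to the basis.

The other S-polynomials (S(h_2,k_3), S(h_1,k_4), S(h_2,k_4), S(k_3,k_4)) all reduce to 0 modulo the current basis, so we have a Gröbner basis.
Inter-reduce: drop elements whose leading term is divisible by another's, tail-reduce, and make monic.
Reduced Gröbner basis: {p² - 3p + 2, pq - q, q² - p + q + 2}.

The two bases agree; hence the ideals are identical.

Yes, the ideals are equal.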